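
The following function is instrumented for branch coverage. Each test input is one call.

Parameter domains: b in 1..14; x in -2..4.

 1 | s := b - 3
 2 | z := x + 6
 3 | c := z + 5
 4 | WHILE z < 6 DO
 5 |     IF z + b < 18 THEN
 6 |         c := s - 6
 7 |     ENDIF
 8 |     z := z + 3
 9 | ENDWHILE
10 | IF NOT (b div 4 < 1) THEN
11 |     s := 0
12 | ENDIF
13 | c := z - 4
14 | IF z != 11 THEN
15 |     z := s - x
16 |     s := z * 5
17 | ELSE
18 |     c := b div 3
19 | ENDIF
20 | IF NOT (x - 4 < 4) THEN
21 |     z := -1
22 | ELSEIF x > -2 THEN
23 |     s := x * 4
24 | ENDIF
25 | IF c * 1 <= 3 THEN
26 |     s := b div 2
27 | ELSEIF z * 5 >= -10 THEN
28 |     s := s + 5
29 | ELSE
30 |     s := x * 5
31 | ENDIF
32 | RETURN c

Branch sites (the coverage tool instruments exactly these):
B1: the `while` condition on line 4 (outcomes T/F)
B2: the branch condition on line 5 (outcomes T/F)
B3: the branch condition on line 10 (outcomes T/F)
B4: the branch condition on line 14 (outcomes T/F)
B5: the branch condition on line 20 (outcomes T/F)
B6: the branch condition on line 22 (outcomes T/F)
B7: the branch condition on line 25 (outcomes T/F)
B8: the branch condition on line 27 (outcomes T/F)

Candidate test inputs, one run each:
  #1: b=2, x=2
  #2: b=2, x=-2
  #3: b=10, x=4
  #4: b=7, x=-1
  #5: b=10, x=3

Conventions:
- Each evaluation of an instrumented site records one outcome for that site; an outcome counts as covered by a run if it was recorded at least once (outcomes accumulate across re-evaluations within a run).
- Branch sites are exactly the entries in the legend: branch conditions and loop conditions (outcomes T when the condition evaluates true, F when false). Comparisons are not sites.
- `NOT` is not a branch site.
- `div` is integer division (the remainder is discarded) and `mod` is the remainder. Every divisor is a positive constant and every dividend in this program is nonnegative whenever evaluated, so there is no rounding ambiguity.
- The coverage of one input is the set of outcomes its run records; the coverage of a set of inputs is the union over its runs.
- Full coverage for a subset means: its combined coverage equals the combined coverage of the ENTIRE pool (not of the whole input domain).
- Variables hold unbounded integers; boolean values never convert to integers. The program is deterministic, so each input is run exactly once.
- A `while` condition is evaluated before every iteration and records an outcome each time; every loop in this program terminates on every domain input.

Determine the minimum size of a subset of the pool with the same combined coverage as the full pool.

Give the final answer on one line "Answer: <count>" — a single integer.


input #1, b=2, x=2: events B1->F, B3->F, B4->T, B5->F, B6->T, B7->F, B8->F; outcomes B1=F, B3=F, B4=T, B5=F, B6=T, B7=F, B8=F
input #2, b=2, x=-2: events B1->T, B2->T, B1->F, B3->F, B4->T, B5->F, B6->F, B7->T; outcomes B1=T, B1=F, B2=T, B3=F, B4=T, B5=F, B6=F, B7=T
input #3, b=10, x=4: events B1->F, B3->T, B4->T, B5->F, B6->T, B7->F, B8->F; outcomes B1=F, B3=T, B4=T, B5=F, B6=T, B7=F, B8=F
input #4, b=7, x=-1: events B1->T, B2->T, B1->F, B3->T, B4->T, B5->F, B6->T, B7->F, B8->T; outcomes B1=T, B1=F, B2=T, B3=T, B4=T, B5=F, B6=T, B7=F, B8=T
input #5, b=10, x=3: events B1->F, B3->T, B4->T, B5->F, B6->T, B7->F, B8->F; outcomes B1=F, B3=T, B4=T, B5=F, B6=T, B7=F, B8=F
the full pool covers 13 outcomes: B1=T, B1=F, B2=T, B3=T, B3=F, B4=T, B5=F, B6=T, B6=F, B7=T, B7=F, B8=T, B8=F
every size-1 subset falls short of the 13 outcomes (best: 9/13)
every size-2 subset falls short of the 13 outcomes (best: 12/13)
inputs {1, 2, 4} (size 3) cover everything; no size-3 subset with a lexicographically smaller index list covers all 13
Answer: 3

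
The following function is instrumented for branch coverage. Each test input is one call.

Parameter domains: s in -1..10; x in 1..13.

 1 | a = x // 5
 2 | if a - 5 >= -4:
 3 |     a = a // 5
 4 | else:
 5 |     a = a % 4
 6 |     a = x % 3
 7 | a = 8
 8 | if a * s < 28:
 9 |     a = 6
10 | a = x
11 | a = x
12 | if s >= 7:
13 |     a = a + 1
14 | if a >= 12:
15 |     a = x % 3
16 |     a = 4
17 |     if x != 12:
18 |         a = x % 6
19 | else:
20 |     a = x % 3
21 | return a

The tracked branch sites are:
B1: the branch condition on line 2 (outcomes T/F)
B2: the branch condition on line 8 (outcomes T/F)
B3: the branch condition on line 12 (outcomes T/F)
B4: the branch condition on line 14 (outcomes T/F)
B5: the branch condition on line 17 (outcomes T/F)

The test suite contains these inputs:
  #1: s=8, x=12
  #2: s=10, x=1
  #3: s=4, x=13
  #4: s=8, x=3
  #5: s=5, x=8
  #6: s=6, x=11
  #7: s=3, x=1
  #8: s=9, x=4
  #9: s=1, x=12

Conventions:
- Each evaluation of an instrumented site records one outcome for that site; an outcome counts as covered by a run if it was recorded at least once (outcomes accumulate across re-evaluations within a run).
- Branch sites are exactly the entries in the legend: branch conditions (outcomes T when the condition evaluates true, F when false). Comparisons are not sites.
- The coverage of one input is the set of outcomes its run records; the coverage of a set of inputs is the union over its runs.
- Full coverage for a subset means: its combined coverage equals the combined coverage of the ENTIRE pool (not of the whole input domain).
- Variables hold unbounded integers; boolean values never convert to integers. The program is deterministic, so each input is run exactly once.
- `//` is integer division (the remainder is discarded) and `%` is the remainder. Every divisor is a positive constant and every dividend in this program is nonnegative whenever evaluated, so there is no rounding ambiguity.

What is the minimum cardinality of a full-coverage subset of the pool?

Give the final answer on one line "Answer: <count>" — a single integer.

input #1, s=8, x=12: outcomes B1=T, B2=F, B3=T, B4=T, B5=F
input #2, s=10, x=1: outcomes B1=F, B2=F, B3=T, B4=F
input #3, s=4, x=13: outcomes B1=T, B2=F, B3=F, B4=T, B5=T
input #4, s=8, x=3: outcomes B1=F, B2=F, B3=T, B4=F
input #5, s=5, x=8: outcomes B1=T, B2=F, B3=F, B4=F
input #6, s=6, x=11: outcomes B1=T, B2=F, B3=F, B4=F
input #7, s=3, x=1: outcomes B1=F, B2=T, B3=F, B4=F
input #8, s=9, x=4: outcomes B1=F, B2=F, B3=T, B4=F
input #9, s=1, x=12: outcomes B1=T, B2=T, B3=F, B4=T, B5=F
pool-wide coverage (10 outcomes): B1=T, B1=F, B2=T, B2=F, B3=T, B3=F, B4=T, B4=F, B5=T, B5=F
every size-1 subset falls short of the 10 outcomes (best: 5/10)
every size-2 subset falls short of the 10 outcomes (best: 9/10)
at size 3, {1, 3, 7} reaches all 10 outcomes; every lexicographically earlier size-3 subset fails

Answer: 3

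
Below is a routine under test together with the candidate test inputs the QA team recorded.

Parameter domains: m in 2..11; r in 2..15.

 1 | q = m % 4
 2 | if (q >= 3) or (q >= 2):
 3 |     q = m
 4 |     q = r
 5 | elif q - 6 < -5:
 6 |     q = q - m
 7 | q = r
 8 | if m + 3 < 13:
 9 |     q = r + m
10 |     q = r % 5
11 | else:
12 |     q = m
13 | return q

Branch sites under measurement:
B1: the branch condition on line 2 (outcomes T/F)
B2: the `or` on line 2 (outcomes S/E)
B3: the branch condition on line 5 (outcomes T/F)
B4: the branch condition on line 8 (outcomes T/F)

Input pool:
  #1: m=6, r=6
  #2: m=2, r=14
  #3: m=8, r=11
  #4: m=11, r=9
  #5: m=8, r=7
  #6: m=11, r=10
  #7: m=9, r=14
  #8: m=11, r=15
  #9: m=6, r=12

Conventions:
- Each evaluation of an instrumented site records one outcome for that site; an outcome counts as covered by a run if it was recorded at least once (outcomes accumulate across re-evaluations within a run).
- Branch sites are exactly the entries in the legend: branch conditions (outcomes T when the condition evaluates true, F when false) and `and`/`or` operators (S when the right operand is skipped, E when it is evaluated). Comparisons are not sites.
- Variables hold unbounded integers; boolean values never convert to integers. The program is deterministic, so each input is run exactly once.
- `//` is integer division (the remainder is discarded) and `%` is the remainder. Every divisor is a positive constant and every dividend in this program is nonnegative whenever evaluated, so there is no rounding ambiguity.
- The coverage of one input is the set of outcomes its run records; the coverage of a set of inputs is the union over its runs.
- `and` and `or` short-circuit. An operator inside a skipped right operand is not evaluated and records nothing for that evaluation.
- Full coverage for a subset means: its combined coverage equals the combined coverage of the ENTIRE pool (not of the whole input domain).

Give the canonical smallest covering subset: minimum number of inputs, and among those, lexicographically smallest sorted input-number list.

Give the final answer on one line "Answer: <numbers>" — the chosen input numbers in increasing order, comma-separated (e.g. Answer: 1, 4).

test 1 (m=6, r=6) fires B2->E, B1->T, B4->T; hits B1=T, B2=E, B4=T
test 2 (m=2, r=14) fires B2->E, B1->T, B4->T; hits B1=T, B2=E, B4=T
test 3 (m=8, r=11) fires B2->E, B1->F, B3->T, B4->T; hits B1=F, B2=E, B3=T, B4=T
test 4 (m=11, r=9) fires B2->S, B1->T, B4->F; hits B1=T, B2=S, B4=F
test 5 (m=8, r=7) fires B2->E, B1->F, B3->T, B4->T; hits B1=F, B2=E, B3=T, B4=T
test 6 (m=11, r=10) fires B2->S, B1->T, B4->F; hits B1=T, B2=S, B4=F
test 7 (m=9, r=14) fires B2->E, B1->F, B3->F, B4->T; hits B1=F, B2=E, B3=F, B4=T
test 8 (m=11, r=15) fires B2->S, B1->T, B4->F; hits B1=T, B2=S, B4=F
test 9 (m=6, r=12) fires B2->E, B1->T, B4->T; hits B1=T, B2=E, B4=T
the full pool covers 8 outcomes: B1=T, B1=F, B2=S, B2=E, B3=T, B3=F, B4=T, B4=F
size 1 is not enough: best union over all size-1 subsets is 4/8
size 2 is not enough: best union over all size-2 subsets is 7/8
the canonical winner is {3, 4, 7}: size 3, full 8-outcome coverage, earliest index list among size-3 covers

Answer: 3, 4, 7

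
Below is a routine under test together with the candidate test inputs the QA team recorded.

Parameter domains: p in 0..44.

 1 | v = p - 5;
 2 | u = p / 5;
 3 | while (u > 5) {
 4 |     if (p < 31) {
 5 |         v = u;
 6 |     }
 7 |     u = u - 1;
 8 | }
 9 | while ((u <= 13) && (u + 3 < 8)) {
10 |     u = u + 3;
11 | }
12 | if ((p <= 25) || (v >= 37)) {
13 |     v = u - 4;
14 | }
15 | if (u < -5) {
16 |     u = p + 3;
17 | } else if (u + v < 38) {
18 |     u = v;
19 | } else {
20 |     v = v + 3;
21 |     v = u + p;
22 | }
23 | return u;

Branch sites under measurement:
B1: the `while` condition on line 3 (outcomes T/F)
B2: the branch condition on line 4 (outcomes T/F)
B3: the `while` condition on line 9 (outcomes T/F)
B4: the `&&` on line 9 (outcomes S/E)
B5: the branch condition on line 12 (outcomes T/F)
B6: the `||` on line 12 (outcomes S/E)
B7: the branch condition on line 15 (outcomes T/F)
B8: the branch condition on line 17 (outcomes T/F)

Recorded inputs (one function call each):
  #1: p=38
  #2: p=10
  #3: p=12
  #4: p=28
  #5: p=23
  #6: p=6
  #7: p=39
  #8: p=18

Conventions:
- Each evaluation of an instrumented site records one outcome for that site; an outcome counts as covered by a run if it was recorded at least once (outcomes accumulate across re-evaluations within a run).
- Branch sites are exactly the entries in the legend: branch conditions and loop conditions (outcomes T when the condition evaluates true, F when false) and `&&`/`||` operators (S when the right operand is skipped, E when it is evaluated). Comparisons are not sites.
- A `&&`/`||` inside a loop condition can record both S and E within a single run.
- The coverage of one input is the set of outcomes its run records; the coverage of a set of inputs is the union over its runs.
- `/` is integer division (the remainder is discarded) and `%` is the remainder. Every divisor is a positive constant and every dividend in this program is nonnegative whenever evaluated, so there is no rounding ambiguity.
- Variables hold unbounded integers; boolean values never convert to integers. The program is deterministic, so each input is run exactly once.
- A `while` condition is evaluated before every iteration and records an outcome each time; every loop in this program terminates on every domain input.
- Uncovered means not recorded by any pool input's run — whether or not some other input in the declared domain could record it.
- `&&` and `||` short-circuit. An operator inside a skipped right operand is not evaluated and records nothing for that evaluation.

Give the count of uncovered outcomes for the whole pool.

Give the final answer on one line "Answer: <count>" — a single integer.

input #1, p=38: events B1->T, B2->F, B1->T, B2->F, B1->F, B4->E, B3->F, B6->E, B5->F, B7->F, B8->F; outcomes B1=T, B1=F, B2=F, B3=F, B4=E, B5=F, B6=E, B7=F, B8=F
input #2, p=10: events B1->F, B4->E, B3->T, B4->E, B3->F, B6->S, B5->T, B7->F, B8->T; outcomes B1=F, B3=T, B3=F, B4=E, B5=T, B6=S, B7=F, B8=T
input #3, p=12: events B1->F, B4->E, B3->T, B4->E, B3->F, B6->S, B5->T, B7->F, B8->T; outcomes B1=F, B3=T, B3=F, B4=E, B5=T, B6=S, B7=F, B8=T
input #4, p=28: events B1->F, B4->E, B3->F, B6->E, B5->F, B7->F, B8->T; outcomes B1=F, B3=F, B4=E, B5=F, B6=E, B7=F, B8=T
input #5, p=23: events B1->F, B4->E, B3->T, B4->E, B3->F, B6->S, B5->T, B7->F, B8->T; outcomes B1=F, B3=T, B3=F, B4=E, B5=T, B6=S, B7=F, B8=T
input #6, p=6: events B1->F, B4->E, B3->T, B4->E, B3->T, B4->E, B3->F, B6->S, B5->T, B7->F, B8->T; outcomes B1=F, B3=T, B3=F, B4=E, B5=T, B6=S, B7=F, B8=T
input #7, p=39: events B1->T, B2->F, B1->T, B2->F, B1->F, B4->E, B3->F, B6->E, B5->F, B7->F, B8->F; outcomes B1=T, B1=F, B2=F, B3=F, B4=E, B5=F, B6=E, B7=F, B8=F
input #8, p=18: events B1->F, B4->E, B3->T, B4->E, B3->F, B6->S, B5->T, B7->F, B8->T; outcomes B1=F, B3=T, B3=F, B4=E, B5=T, B6=S, B7=F, B8=T
union over the pool: B1=T, B1=F, B2=F, B3=T, B3=F, B4=E, B5=T, B5=F, B6=S, B6=E, B7=F, B8=T, B8=F
uncovered (3 of 16): B2=T, B4=S, B7=T

Answer: 3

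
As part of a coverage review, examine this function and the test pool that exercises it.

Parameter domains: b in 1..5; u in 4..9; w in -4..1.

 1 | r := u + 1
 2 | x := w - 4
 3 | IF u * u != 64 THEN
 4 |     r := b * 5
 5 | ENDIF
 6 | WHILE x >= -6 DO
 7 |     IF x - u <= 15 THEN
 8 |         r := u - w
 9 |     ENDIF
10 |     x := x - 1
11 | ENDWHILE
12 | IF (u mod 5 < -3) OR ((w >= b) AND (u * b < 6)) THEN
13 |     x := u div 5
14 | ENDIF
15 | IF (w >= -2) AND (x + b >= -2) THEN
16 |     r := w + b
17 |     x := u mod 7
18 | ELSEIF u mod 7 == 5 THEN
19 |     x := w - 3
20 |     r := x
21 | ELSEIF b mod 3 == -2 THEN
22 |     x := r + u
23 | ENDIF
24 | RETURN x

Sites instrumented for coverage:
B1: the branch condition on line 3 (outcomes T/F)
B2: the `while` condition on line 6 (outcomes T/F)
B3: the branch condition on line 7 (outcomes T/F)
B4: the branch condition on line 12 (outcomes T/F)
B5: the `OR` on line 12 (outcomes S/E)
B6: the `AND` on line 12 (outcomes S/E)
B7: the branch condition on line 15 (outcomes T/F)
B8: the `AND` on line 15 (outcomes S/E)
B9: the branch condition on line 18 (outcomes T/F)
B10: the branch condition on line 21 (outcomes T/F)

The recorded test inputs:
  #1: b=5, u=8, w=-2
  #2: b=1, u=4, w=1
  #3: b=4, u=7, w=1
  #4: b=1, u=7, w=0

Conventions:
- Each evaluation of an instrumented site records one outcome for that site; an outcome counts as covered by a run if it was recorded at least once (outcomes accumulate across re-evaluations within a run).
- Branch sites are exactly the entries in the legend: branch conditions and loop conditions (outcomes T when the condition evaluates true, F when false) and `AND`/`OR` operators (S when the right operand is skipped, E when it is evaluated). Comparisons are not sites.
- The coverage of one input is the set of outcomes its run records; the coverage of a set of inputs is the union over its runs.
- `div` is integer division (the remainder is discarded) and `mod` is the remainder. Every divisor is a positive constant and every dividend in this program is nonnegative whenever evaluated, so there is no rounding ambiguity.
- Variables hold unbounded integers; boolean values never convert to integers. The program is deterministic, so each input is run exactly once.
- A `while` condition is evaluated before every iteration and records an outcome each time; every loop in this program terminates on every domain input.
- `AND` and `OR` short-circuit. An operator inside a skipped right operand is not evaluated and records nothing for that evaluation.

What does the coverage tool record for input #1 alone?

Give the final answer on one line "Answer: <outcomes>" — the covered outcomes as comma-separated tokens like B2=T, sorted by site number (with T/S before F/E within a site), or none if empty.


Tracing the run of input #1 (b=5, u=8, w=-2):
  B1->F, B2->T, B3->T, B2->F, B5->E, B6->S, B4->F, B8->E, B7->T
as a set, this run covers: B1=F, B2=T, B2=F, B3=T, B4=F, B5=E, B6=S, B7=T, B8=E
Answer: B1=F, B2=T, B2=F, B3=T, B4=F, B5=E, B6=S, B7=T, B8=E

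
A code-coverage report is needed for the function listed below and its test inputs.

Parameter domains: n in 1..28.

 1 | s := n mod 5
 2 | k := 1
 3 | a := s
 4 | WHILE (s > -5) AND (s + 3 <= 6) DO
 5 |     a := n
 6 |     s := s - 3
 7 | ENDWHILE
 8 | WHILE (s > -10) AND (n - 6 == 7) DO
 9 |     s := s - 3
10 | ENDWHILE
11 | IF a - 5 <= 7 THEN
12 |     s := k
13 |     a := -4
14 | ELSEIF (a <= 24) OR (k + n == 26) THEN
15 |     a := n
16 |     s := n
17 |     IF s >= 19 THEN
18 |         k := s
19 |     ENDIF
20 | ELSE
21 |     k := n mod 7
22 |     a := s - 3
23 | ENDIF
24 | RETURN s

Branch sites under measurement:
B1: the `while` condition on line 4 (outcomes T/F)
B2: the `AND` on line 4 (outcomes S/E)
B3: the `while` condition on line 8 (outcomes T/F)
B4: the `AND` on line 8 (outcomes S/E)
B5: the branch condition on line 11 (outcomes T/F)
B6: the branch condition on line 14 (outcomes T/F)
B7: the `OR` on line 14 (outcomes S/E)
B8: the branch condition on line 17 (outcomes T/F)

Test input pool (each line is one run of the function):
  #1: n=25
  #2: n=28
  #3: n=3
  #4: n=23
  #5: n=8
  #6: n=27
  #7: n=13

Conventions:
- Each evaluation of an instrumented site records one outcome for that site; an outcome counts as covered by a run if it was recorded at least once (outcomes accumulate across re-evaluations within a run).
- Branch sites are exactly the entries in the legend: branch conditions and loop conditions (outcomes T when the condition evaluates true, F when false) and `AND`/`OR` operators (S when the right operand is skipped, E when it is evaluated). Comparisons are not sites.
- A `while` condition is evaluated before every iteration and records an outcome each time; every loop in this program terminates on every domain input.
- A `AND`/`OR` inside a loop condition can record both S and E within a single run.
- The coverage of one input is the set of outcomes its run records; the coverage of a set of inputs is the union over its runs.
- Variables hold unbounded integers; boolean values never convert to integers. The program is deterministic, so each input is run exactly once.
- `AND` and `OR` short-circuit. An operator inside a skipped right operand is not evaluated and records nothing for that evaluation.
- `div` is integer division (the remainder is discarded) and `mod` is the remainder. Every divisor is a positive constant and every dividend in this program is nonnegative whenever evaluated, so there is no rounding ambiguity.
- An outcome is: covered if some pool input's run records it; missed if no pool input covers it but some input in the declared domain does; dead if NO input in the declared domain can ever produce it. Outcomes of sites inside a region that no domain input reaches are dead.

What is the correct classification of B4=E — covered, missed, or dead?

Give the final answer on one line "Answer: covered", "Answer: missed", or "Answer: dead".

B4=E is recorded by pool input(s) 1, 2, 3, 4, 5, 6, 7 -> covered

Answer: covered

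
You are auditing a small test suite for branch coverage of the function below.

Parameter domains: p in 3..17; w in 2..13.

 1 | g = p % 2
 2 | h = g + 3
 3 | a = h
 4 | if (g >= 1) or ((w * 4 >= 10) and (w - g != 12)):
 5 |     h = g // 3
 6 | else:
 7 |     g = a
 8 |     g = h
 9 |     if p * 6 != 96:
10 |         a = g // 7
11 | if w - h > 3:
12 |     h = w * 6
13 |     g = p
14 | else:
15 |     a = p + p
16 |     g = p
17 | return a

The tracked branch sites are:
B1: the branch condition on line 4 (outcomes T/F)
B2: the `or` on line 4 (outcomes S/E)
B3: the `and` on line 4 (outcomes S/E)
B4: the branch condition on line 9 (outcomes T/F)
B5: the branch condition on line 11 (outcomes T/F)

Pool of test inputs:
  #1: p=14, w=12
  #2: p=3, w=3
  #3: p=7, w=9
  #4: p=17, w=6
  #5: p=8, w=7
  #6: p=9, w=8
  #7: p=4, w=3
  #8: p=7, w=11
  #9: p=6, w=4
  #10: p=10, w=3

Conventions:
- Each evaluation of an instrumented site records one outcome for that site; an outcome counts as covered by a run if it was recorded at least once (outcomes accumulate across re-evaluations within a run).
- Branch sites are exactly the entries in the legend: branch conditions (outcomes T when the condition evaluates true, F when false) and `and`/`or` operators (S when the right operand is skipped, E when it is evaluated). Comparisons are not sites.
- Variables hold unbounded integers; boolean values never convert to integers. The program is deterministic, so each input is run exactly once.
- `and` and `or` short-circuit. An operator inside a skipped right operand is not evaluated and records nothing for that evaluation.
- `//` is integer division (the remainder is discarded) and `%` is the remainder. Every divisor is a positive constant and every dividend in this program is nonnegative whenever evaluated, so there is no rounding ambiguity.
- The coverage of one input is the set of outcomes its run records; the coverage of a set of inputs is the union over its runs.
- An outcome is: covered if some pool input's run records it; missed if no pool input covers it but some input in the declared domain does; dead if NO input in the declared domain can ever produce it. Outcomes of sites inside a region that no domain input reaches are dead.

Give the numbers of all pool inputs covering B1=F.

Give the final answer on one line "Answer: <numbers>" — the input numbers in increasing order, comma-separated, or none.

input #1 (p=14, w=12): covers B1=F
input #2 (p=3, w=3): misses B1=F
input #3 (p=7, w=9): misses B1=F
input #4 (p=17, w=6): misses B1=F
input #5 (p=8, w=7): misses B1=F
input #6 (p=9, w=8): misses B1=F
input #7 (p=4, w=3): misses B1=F
input #8 (p=7, w=11): misses B1=F
input #9 (p=6, w=4): misses B1=F
input #10 (p=10, w=3): misses B1=F

Answer: 1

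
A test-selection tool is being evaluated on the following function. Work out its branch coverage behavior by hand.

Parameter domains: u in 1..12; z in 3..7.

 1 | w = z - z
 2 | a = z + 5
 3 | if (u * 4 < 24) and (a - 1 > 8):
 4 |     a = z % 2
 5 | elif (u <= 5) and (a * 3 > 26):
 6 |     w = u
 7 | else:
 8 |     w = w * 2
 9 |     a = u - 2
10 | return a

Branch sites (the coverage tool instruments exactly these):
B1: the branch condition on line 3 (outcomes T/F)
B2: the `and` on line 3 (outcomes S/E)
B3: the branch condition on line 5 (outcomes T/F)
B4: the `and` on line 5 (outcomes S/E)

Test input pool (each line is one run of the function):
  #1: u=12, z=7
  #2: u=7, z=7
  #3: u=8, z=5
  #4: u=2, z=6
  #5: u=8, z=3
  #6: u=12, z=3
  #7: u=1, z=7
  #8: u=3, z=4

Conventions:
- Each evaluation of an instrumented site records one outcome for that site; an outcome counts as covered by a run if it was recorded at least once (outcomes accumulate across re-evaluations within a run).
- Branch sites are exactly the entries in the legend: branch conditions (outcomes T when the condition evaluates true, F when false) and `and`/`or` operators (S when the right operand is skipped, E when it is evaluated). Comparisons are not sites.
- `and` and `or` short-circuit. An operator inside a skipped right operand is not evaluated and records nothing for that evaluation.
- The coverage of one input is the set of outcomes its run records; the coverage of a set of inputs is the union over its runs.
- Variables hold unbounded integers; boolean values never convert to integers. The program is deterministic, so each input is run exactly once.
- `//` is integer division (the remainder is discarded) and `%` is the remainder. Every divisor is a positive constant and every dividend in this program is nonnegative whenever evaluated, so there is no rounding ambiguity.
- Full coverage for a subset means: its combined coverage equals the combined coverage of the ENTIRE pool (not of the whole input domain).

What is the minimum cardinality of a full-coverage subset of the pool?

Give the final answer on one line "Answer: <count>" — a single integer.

test 1 (u=12, z=7) fires B2->S, B1->F, B4->S, B3->F; hits B1=F, B2=S, B3=F, B4=S
test 2 (u=7, z=7) fires B2->S, B1->F, B4->S, B3->F; hits B1=F, B2=S, B3=F, B4=S
test 3 (u=8, z=5) fires B2->S, B1->F, B4->S, B3->F; hits B1=F, B2=S, B3=F, B4=S
test 4 (u=2, z=6) fires B2->E, B1->T; hits B1=T, B2=E
test 5 (u=8, z=3) fires B2->S, B1->F, B4->S, B3->F; hits B1=F, B2=S, B3=F, B4=S
test 6 (u=12, z=3) fires B2->S, B1->F, B4->S, B3->F; hits B1=F, B2=S, B3=F, B4=S
test 7 (u=1, z=7) fires B2->E, B1->T; hits B1=T, B2=E
test 8 (u=3, z=4) fires B2->E, B1->F, B4->E, B3->T; hits B1=F, B2=E, B3=T, B4=E
union over all inputs: B1=T, B1=F, B2=S, B2=E, B3=T, B3=F, B4=S, B4=E (8 outcomes)
size 1 is not enough: best union over all size-1 subsets is 4/8
size 2 is not enough: best union over all size-2 subsets is 7/8
size 3: inputs {1, 4, 8} cover all 8 outcomes, and no lexicographically smaller subset of this size does

Answer: 3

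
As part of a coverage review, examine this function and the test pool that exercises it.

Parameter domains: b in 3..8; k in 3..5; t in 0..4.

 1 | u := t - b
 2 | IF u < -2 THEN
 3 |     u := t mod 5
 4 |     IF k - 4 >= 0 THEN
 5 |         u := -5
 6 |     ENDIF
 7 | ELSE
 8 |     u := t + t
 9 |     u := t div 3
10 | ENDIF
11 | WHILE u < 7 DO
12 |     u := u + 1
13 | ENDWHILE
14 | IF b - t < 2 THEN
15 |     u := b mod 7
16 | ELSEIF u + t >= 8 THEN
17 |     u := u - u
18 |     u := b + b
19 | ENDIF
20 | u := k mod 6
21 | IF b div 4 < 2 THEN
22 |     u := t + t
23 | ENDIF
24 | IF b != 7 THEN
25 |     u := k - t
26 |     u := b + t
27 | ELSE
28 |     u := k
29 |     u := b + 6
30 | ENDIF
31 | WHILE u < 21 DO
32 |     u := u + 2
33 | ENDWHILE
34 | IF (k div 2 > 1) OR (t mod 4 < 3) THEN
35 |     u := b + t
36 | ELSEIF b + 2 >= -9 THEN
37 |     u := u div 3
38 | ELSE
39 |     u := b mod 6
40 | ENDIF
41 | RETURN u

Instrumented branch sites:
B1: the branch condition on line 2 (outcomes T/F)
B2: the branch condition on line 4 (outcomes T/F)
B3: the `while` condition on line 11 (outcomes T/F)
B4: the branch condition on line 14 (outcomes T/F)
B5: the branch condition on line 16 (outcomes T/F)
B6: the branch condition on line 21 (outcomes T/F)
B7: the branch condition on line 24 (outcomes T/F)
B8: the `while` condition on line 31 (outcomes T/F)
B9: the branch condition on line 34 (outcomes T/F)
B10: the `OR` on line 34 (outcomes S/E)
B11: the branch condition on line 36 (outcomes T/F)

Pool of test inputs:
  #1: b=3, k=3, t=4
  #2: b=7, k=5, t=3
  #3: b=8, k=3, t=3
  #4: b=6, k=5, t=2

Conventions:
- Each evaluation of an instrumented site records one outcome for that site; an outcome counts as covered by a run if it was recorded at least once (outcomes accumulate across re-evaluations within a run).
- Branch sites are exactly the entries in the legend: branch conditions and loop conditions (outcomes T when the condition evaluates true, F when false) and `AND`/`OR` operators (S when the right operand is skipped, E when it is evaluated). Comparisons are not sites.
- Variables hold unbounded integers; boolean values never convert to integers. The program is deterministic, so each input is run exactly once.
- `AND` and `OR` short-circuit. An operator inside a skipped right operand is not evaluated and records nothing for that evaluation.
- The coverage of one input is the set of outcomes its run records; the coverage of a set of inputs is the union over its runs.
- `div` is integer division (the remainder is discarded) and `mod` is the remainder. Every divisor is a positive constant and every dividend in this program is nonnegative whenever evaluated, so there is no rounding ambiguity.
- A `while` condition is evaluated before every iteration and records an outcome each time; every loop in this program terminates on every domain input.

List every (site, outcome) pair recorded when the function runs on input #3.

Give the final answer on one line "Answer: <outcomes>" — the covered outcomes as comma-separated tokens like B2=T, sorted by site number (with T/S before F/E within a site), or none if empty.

Event log for input #3 (b=8, k=3, t=3):
  B1->T, B2->F, B3->T, B3->T, B3->T, B3->T, B3->F, B4->F, B5->T, B6->F
  B7->T, B8->T, B8->T, B8->T, B8->T, B8->T, B8->F, B10->E, B9->F, B11->T
deduplicating events, the covered set is: B1=T, B2=F, B3=T, B3=F, B4=F, B5=T, B6=F, B7=T, B8=T, B8=F, B9=F, B10=E, B11=T

Answer: B1=T, B2=F, B3=T, B3=F, B4=F, B5=T, B6=F, B7=T, B8=T, B8=F, B9=F, B10=E, B11=T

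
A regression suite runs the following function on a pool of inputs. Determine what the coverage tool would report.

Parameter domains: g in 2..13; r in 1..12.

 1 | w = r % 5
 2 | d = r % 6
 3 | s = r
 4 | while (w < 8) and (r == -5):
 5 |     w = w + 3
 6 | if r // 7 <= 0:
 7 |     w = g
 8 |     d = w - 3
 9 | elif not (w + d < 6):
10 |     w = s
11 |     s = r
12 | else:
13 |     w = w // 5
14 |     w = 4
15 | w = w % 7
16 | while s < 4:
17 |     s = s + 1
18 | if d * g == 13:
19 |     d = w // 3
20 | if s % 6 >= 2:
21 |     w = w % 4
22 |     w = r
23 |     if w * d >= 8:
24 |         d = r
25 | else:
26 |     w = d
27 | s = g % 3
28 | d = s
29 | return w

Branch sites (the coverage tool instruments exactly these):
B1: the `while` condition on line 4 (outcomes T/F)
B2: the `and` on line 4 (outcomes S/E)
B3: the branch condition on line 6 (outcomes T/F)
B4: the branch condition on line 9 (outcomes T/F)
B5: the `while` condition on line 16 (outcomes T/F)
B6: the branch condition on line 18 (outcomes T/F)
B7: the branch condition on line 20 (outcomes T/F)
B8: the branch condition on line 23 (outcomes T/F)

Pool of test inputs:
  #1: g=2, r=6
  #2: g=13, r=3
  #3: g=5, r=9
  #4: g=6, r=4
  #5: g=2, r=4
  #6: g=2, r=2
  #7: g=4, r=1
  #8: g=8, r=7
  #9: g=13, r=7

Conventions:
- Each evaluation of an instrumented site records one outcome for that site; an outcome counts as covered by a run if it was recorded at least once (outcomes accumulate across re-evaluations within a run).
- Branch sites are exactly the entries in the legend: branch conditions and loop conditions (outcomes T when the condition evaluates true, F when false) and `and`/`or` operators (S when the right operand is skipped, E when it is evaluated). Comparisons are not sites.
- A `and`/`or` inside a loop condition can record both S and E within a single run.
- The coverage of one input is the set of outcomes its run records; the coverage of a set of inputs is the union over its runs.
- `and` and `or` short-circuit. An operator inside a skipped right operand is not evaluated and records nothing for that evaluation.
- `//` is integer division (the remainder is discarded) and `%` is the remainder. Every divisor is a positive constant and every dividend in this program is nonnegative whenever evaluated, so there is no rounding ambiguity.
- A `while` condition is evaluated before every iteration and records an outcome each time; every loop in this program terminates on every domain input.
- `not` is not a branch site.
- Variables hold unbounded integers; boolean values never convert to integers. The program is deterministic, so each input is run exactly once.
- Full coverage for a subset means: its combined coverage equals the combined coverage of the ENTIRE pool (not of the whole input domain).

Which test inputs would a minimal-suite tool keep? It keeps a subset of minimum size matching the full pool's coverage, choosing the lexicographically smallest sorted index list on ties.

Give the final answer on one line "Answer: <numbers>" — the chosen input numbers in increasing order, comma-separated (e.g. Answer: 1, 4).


test 1 (g=2, r=6) fires B2->E, B1->F, B3->T, B5->F, B6->F, B7->F; hits B1=F, B2=E, B3=T, B5=F, B6=F, B7=F
test 2 (g=13, r=3) fires B2->E, B1->F, B3->T, B5->T, B5->F, B6->F, B7->T, B8->T; hits B1=F, B2=E, B3=T, B5=T, B5=F, B6=F, B7=T, B8=T
test 3 (g=5, r=9) fires B2->E, B1->F, B3->F, B4->T, B5->F, B6->F, B7->T, B8->T; hits B1=F, B2=E, B3=F, B4=T, B5=F, B6=F, B7=T, B8=T
test 4 (g=6, r=4) fires B2->E, B1->F, B3->T, B5->F, B6->F, B7->T, B8->T; hits B1=F, B2=E, B3=T, B5=F, B6=F, B7=T, B8=T
test 5 (g=2, r=4) fires B2->E, B1->F, B3->T, B5->F, B6->F, B7->T, B8->F; hits B1=F, B2=E, B3=T, B5=F, B6=F, B7=T, B8=F
test 6 (g=2, r=2) fires B2->E, B1->F, B3->T, B5->T, B5->T, B5->F, B6->F, B7->T, B8->F; hits B1=F, B2=E, B3=T, B5=T, B5=F, B6=F, B7=T, B8=F
test 7 (g=4, r=1) fires B2->E, B1->F, B3->T, B5->T, B5->T, B5->T, B5->F, B6->F, B7->T, B8->F; hits B1=F, B2=E, B3=T, B5=T, B5=F, B6=F, B7=T, B8=F
test 8 (g=8, r=7) fires B2->E, B1->F, B3->F, B4->F, B5->F, B6->F, B7->F; hits B1=F, B2=E, B3=F, B4=F, B5=F, B6=F, B7=F
test 9 (g=13, r=7) fires B2->E, B1->F, B3->F, B4->F, B5->F, B6->T, B7->F; hits B1=F, B2=E, B3=F, B4=F, B5=F, B6=T, B7=F
together the pool reaches 14 outcomes: B1=F, B2=E, B3=T, B3=F, B4=T, B4=F, B5=T, B5=F, B6=T, B6=F, B7=T, B7=F, B8=T, B8=F
checked all size-1 subsets: none covers 14 outcomes (max 8/14)
checked all size-2 subsets: none covers 14 outcomes (max 12/14)
inputs {3, 6, 9} (size 3) cover everything; no size-3 subset with a lexicographically smaller index list covers all 14
Answer: 3, 6, 9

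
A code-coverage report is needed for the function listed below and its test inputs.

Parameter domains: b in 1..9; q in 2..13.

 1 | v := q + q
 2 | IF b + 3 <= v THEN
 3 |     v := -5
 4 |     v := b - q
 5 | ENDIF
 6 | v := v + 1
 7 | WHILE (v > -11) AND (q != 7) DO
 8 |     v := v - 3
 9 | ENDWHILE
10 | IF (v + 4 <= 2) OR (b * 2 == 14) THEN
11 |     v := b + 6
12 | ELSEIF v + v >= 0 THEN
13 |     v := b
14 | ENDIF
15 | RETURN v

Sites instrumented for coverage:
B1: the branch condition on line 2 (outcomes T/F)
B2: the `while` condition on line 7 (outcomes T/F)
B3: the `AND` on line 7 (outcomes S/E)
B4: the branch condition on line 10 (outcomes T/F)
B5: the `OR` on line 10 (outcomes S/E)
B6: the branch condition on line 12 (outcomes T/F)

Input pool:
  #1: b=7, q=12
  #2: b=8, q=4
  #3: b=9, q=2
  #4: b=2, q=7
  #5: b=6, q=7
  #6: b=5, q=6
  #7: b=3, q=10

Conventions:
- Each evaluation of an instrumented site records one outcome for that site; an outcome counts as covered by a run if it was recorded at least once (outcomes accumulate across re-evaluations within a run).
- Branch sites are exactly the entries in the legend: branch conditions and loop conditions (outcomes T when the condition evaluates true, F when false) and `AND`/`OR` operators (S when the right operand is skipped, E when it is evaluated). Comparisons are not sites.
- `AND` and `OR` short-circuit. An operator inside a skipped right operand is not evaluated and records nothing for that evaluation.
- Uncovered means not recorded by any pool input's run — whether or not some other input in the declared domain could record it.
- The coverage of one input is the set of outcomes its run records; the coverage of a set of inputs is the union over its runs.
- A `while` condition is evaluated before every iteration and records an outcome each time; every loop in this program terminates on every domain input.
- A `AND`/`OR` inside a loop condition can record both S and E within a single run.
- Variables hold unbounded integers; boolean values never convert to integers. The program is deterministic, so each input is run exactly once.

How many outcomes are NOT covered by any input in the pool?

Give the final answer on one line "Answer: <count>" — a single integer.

test 1 (b=7, q=12) hits B1=T, B2=T, B2=F, B3=S, B3=E, B4=T, B5=S
test 2 (b=8, q=4) hits B1=F, B2=T, B2=F, B3=S, B3=E, B4=T, B5=S
test 3 (b=9, q=2) hits B1=F, B2=T, B2=F, B3=S, B3=E, B4=T, B5=S
test 4 (b=2, q=7) hits B1=T, B2=F, B3=E, B4=T, B5=S
test 5 (b=6, q=7) hits B1=T, B2=F, B3=E, B4=F, B5=E, B6=T
test 6 (b=5, q=6) hits B1=T, B2=T, B2=F, B3=S, B3=E, B4=T, B5=S
test 7 (b=3, q=10) hits B1=T, B2=T, B2=F, B3=S, B3=E, B4=T, B5=S
union over the pool: B1=T, B1=F, B2=T, B2=F, B3=S, B3=E, B4=T, B4=F, B5=S, B5=E, B6=T
uncovered (1 of 12): B6=F

Answer: 1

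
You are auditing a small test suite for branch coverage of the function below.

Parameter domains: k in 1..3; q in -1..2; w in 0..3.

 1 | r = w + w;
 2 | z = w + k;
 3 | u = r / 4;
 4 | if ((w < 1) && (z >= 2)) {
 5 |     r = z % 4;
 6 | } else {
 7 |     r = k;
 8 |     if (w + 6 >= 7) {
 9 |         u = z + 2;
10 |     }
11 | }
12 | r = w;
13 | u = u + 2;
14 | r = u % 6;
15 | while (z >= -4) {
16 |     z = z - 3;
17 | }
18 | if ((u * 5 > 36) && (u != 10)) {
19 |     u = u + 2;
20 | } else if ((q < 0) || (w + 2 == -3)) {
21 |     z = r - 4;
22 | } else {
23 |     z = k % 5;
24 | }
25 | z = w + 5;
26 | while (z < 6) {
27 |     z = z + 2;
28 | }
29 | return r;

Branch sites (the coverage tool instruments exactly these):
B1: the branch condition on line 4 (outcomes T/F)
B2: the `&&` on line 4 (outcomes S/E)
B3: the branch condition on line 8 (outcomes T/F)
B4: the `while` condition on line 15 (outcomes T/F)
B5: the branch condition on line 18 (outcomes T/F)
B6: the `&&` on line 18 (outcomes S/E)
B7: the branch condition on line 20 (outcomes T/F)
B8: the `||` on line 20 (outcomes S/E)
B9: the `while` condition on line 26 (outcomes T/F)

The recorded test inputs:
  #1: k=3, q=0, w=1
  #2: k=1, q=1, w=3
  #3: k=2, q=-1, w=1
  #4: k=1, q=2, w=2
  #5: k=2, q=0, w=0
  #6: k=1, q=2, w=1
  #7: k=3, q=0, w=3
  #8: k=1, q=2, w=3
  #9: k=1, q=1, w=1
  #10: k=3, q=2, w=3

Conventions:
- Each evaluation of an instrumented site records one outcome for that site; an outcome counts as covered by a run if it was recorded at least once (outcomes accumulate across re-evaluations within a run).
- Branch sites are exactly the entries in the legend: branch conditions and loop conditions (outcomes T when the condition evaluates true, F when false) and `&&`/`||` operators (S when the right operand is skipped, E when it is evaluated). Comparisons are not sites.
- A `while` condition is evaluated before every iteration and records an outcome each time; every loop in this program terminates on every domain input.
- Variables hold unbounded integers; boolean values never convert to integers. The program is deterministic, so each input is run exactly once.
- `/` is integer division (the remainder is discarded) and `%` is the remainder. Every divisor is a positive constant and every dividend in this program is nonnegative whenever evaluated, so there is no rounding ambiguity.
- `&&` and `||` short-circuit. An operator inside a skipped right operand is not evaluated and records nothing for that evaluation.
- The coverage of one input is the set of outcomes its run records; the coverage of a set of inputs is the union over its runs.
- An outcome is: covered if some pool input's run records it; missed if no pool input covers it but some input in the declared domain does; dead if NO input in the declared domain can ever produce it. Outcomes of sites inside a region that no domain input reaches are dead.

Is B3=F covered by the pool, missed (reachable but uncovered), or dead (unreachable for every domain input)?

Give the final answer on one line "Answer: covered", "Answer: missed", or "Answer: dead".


no pool input records B3=F
but domain input (k=1, q=-1, w=0) does record it -> reachable, so missed
Answer: missed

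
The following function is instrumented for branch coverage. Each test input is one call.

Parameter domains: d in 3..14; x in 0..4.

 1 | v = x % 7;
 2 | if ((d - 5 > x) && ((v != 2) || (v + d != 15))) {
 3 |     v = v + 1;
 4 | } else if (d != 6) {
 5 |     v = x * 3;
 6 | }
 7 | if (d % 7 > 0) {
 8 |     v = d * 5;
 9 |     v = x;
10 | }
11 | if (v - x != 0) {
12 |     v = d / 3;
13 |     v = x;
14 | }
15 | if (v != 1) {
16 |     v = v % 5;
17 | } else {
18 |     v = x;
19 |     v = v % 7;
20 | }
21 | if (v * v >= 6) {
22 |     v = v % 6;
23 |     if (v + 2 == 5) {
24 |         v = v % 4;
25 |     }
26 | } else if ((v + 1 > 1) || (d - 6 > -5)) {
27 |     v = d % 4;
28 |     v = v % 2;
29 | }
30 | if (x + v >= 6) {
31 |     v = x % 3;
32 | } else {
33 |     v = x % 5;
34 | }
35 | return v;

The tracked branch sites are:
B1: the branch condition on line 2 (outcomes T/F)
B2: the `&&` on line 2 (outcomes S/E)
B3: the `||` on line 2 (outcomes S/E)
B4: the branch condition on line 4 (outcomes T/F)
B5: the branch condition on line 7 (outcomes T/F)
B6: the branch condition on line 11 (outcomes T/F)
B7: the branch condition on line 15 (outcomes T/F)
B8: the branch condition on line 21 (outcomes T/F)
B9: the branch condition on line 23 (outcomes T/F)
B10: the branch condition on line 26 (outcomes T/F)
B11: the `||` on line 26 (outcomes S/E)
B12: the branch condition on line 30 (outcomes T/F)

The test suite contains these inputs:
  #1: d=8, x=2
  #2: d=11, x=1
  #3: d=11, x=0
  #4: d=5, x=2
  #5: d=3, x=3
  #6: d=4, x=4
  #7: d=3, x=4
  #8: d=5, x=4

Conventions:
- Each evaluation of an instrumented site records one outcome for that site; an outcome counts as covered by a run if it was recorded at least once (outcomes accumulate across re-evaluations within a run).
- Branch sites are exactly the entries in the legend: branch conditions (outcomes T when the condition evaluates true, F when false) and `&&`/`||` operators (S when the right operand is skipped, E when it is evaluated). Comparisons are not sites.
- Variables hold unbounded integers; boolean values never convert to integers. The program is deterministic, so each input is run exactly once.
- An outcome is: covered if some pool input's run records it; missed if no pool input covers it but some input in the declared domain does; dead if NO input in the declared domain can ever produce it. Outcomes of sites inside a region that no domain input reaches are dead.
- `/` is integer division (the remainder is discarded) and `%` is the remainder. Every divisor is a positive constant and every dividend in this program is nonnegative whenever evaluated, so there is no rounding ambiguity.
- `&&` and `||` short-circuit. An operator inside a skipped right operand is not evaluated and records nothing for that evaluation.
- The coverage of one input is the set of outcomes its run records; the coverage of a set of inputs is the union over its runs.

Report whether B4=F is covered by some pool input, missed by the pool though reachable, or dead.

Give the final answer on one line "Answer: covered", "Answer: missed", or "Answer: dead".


no pool input records B4=F
but domain input (d=6, x=1) does record it -> reachable, so missed
Answer: missed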